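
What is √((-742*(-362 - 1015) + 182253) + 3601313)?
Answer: 10*√48053 ≈ 2192.1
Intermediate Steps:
√((-742*(-362 - 1015) + 182253) + 3601313) = √((-742*(-1377) + 182253) + 3601313) = √((1021734 + 182253) + 3601313) = √(1203987 + 3601313) = √4805300 = 10*√48053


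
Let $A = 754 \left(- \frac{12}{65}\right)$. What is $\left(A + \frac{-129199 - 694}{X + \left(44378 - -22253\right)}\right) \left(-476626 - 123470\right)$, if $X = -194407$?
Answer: $\frac{551854726381}{6655} \approx 8.2923 \cdot 10^{7}$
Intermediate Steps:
$A = - \frac{696}{5}$ ($A = 754 \left(\left(-12\right) \frac{1}{65}\right) = 754 \left(- \frac{12}{65}\right) = - \frac{696}{5} \approx -139.2$)
$\left(A + \frac{-129199 - 694}{X + \left(44378 - -22253\right)}\right) \left(-476626 - 123470\right) = \left(- \frac{696}{5} + \frac{-129199 - 694}{-194407 + \left(44378 - -22253\right)}\right) \left(-476626 - 123470\right) = \left(- \frac{696}{5} - \frac{129893}{-194407 + \left(44378 + 22253\right)}\right) \left(-600096\right) = \left(- \frac{696}{5} - \frac{129893}{-194407 + 66631}\right) \left(-600096\right) = \left(- \frac{696}{5} - \frac{129893}{-127776}\right) \left(-600096\right) = \left(- \frac{696}{5} - - \frac{129893}{127776}\right) \left(-600096\right) = \left(- \frac{696}{5} + \frac{129893}{127776}\right) \left(-600096\right) = \left(- \frac{88282631}{638880}\right) \left(-600096\right) = \frac{551854726381}{6655}$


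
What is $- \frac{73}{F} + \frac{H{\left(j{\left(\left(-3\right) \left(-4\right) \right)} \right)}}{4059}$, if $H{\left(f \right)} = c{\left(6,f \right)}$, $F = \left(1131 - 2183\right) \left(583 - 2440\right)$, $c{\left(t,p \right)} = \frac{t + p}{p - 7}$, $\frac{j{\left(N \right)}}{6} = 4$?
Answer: $\frac{1984063}{4992658396} \approx 0.0003974$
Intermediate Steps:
$j{\left(N \right)} = 24$ ($j{\left(N \right)} = 6 \cdot 4 = 24$)
$c{\left(t,p \right)} = \frac{p + t}{-7 + p}$
$F = 1953564$ ($F = \left(-1052\right) \left(-1857\right) = 1953564$)
$H{\left(f \right)} = \frac{6 + f}{-7 + f}$ ($H{\left(f \right)} = \frac{f + 6}{-7 + f} = \frac{6 + f}{-7 + f}$)
$- \frac{73}{F} + \frac{H{\left(j{\left(\left(-3\right) \left(-4\right) \right)} \right)}}{4059} = - \frac{73}{1953564} + \frac{\frac{1}{-7 + 24} \left(6 + 24\right)}{4059} = \left(-73\right) \frac{1}{1953564} + \frac{1}{17} \cdot 30 \cdot \frac{1}{4059} = - \frac{73}{1953564} + \frac{1}{17} \cdot 30 \cdot \frac{1}{4059} = - \frac{73}{1953564} + \frac{30}{17} \cdot \frac{1}{4059} = - \frac{73}{1953564} + \frac{10}{23001} = \frac{1984063}{4992658396}$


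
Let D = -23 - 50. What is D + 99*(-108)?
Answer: -10765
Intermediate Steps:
D = -73
D + 99*(-108) = -73 + 99*(-108) = -73 - 10692 = -10765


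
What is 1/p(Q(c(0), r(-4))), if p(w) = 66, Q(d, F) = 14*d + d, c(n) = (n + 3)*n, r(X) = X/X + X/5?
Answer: 1/66 ≈ 0.015152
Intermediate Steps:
r(X) = 1 + X/5 (r(X) = 1 + X*(⅕) = 1 + X/5)
c(n) = n*(3 + n) (c(n) = (3 + n)*n = n*(3 + n))
Q(d, F) = 15*d
1/p(Q(c(0), r(-4))) = 1/66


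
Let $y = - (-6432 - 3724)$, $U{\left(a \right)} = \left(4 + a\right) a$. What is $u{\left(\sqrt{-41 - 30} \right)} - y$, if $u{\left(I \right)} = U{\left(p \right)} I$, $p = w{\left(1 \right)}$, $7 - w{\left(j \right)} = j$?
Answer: $-10156 + 60 i \sqrt{71} \approx -10156.0 + 505.57 i$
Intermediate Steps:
$w{\left(j \right)} = 7 - j$
$p = 6$ ($p = 7 - 1 = 6$)
$U{\left(a \right)} = a \left(4 + a\right)$
$y = 10156$ ($y = - (-6432 - 3724) = \left(-1\right) \left(-10156\right) = 10156$)
$u{\left(I \right)} = 60 I$ ($u{\left(I \right)} = 6 \left(4 + 6\right) I = 6 \cdot 10 I = 60 I$)
$u{\left(\sqrt{-41 - 30} \right)} - y = 60 \sqrt{-41 - 30} - 10156 = 60 \sqrt{-71} - 10156 = 60 i \sqrt{71} - 10156 = -10156 + 60 i \sqrt{71}$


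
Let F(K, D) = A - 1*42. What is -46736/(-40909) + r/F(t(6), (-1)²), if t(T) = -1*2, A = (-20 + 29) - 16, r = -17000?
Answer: 697743064/2004541 ≈ 348.08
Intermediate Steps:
A = -7 (A = 9 - 16 = -7)
t(T) = -2
F(K, D) = -49 (F(K, D) = -7 - 1*42 = -7 - 42 = -49)
-46736/(-40909) + r/F(t(6), (-1)²) = -46736/(-40909) - 17000/(-49) = -46736*(-1/40909) - 17000*(-1/49) = 46736/40909 + 17000/49 = 697743064/2004541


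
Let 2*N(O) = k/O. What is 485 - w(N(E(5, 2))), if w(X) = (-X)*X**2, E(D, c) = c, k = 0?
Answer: 485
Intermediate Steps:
N(O) = 0 (N(O) = (0/O)/2 = (1/2)*0 = 0)
w(X) = -X**3
485 - w(N(E(5, 2))) = 485 - (-1)*0**3 = 485 - (-1)*0 = 485 - 1*0 = 485 + 0 = 485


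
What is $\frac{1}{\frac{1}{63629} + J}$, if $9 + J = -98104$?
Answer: $- \frac{63629}{6242832076} \approx -1.0192 \cdot 10^{-5}$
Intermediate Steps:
$J = -98113$ ($J = -9 - 98104 = -98113$)
$\frac{1}{\frac{1}{63629} + J} = \frac{1}{\frac{1}{63629} - 98113} = \frac{1}{- \frac{6242832076}{63629}} = - \frac{63629}{6242832076}$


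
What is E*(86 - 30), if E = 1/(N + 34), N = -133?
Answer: -56/99 ≈ -0.56566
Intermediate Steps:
E = -1/99 (E = 1/(-133 + 34) = 1/(-99) = -1/99 ≈ -0.010101)
E*(86 - 30) = -(86 - 30)/99 = -1/99*56 = -56/99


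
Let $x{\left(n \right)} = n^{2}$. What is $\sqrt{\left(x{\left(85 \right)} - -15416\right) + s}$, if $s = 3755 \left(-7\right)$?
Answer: $2 i \sqrt{911} \approx 60.366 i$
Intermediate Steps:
$s = -26285$
$\sqrt{\left(x{\left(85 \right)} - -15416\right) + s} = \sqrt{\left(85^{2} - -15416\right) - 26285} = \sqrt{\left(7225 + 15416\right) - 26285} = \sqrt{22641 - 26285} = \sqrt{-3644} = 2 i \sqrt{911}$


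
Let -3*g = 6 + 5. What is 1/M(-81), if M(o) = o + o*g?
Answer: 1/216 ≈ 0.0046296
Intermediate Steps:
g = -11/3 (g = -(6 + 5)/3 = -⅓*11 = -11/3 ≈ -3.6667)
M(o) = -8*o/3 (M(o) = o + o*(-11/3) = o - 11*o/3 = -8*o/3)
1/M(-81) = 1/(-8/3*(-81)) = 1/216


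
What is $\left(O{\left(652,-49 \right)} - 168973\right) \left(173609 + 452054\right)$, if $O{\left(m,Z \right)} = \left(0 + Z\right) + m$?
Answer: $-105342879310$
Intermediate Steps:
$O{\left(m,Z \right)} = Z + m$
$\left(O{\left(652,-49 \right)} - 168973\right) \left(173609 + 452054\right) = \left(\left(-49 + 652\right) - 168973\right) \left(173609 + 452054\right) = \left(603 - 168973\right) 625663 = \left(-168370\right) 625663 = -105342879310$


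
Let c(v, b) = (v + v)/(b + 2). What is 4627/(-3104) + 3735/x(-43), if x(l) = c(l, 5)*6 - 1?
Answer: -83574001/1623392 ≈ -51.481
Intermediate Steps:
c(v, b) = 2*v/(2 + b) (c(v, b) = (2*v)/(2 + b) = 2*v/(2 + b))
x(l) = -1 + 12*l/7 (x(l) = (2*l/(2 + 5))*6 - 1 = (2*l/7)*6 - 1 = 12*l/7 - 1 = -1 + 12*l/7)
4627/(-3104) + 3735/x(-43) = 4627/(-3104) + 3735/(-1 + (12/7)*(-43)) = 4627*(-1/3104) + 3735/(-1 - 516/7) = -4627/3104 + 3735/(-523/7) = -4627/3104 + 3735*(-7/523) = -4627/3104 - 26145/523 = -83574001/1623392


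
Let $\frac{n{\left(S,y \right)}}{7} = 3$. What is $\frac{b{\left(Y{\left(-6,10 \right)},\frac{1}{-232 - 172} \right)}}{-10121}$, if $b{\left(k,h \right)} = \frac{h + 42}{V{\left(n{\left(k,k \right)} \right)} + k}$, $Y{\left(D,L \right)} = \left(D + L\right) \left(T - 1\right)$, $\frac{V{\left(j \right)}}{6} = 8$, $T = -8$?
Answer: $- \frac{16967}{49066608} \approx -0.0003458$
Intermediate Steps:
$n{\left(S,y \right)} = 21$ ($n{\left(S,y \right)} = 7 \cdot 3 = 21$)
$V{\left(j \right)} = 48$ ($V{\left(j \right)} = 6 \cdot 8 = 48$)
$Y{\left(D,L \right)} = - 9 D - 9 L$ ($Y{\left(D,L \right)} = \left(D + L\right) \left(-8 - 1\right) = \left(D + L\right) \left(-9\right) = - 9 D - 9 L$)
$b{\left(k,h \right)} = \frac{42 + h}{48 + k}$ ($b{\left(k,h \right)} = \frac{h + 42}{48 + k} = \frac{42 + h}{48 + k}$)
$\frac{b{\left(Y{\left(-6,10 \right)},\frac{1}{-232 - 172} \right)}}{-10121} = \frac{\frac{1}{48 - 36} \left(42 + \frac{1}{-232 - 172}\right)}{-10121} = \frac{42 + \frac{1}{-404}}{48 + \left(54 - 90\right)} \left(- \frac{1}{10121}\right) = \frac{42 - \frac{1}{404}}{48 - 36} \left(- \frac{1}{10121}\right) = \frac{1}{12} \cdot \frac{16967}{404} \left(- \frac{1}{10121}\right) = \frac{16967}{4848} \left(- \frac{1}{10121}\right) = - \frac{16967}{49066608}$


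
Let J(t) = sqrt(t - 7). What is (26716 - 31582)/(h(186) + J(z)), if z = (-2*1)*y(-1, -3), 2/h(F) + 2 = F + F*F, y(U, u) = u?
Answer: -84619740/302412101 + 1471537278600*I/302412101 ≈ -0.27982 + 4866.0*I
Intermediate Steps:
h(F) = 2/(-2 + F + F**2) (h(F) = 2/(-2 + (F + F*F)) = 2/(-2 + (F + F**2)) = 2/(-2 + F + F**2))
z = 6 (z = -2*1*(-3) = -2*(-3) = 6)
J(t) = sqrt(-7 + t)
(26716 - 31582)/(h(186) + J(z)) = (26716 - 31582)/(2/(-2 + 186 + 186**2) + sqrt(-7 + 6)) = -4866/(2/(-2 + 186 + 34596) + sqrt(-1)) = -4866/(2/34780 + I) = -4866/(2*(1/34780) + I) = -4866*302412100*(1/17390 - I)/302412101 = -1471537278600*(1/17390 - I)/302412101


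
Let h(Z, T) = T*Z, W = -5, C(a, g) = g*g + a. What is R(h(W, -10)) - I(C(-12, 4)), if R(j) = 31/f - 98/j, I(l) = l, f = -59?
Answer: -9566/1475 ≈ -6.4854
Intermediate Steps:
C(a, g) = a + g**2 (C(a, g) = g**2 + a = a + g**2)
R(j) = -31/59 - 98/j (R(j) = 31/(-59) - 98/j = 31*(-1/59) - 98/j = -31/59 - 98/j)
R(h(W, -10)) - I(C(-12, 4)) = (-31/59 - 98/((-10*(-5)))) - (-12 + 4**2) = (-31/59 - 98/50) - (-12 + 16) = (-31/59 - 98*1/50) - 1*4 = (-31/59 - 49/25) - 4 = -3666/1475 - 4 = -9566/1475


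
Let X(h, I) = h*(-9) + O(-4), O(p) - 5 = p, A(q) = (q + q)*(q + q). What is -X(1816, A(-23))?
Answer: 16343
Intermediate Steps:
A(q) = 4*q**2 (A(q) = (2*q)*(2*q) = 4*q**2)
O(p) = 5 + p
X(h, I) = 1 - 9*h (X(h, I) = h*(-9) + (5 - 4) = -9*h + 1 = 1 - 9*h)
-X(1816, A(-23)) = -(1 - 9*1816) = -(1 - 16344) = -1*(-16343) = 16343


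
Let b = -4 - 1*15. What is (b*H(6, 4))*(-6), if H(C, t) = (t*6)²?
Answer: 65664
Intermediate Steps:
H(C, t) = 36*t² (H(C, t) = (6*t)² = 36*t²)
b = -19 (b = -4 - 15 = -19)
(b*H(6, 4))*(-6) = -684*4²*(-6) = -684*16*(-6) = -19*576*(-6) = -10944*(-6) = 65664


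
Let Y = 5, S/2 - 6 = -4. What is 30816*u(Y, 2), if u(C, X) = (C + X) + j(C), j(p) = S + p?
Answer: 493056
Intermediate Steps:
S = 4 (S = 12 + 2*(-4) = 12 - 8 = 4)
j(p) = 4 + p
u(C, X) = 4 + X + 2*C (u(C, X) = (C + X) + (4 + C) = 4 + X + 2*C)
30816*u(Y, 2) = 30816*(4 + 2 + 2*5) = 30816*(4 + 2 + 10) = 30816*16 = 493056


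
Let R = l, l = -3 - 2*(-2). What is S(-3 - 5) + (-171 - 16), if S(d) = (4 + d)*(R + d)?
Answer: -159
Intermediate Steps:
l = 1 (l = -3 + 4 = 1)
R = 1
S(d) = (1 + d)*(4 + d) (S(d) = (4 + d)*(1 + d) = (1 + d)*(4 + d))
S(-3 - 5) + (-171 - 16) = (4 + (-3 - 5)² + 5*(-3 - 5)) + (-171 - 16) = (4 + (-8)² + 5*(-8)) - 187 = (4 + 64 - 40) - 187 = 28 - 187 = -159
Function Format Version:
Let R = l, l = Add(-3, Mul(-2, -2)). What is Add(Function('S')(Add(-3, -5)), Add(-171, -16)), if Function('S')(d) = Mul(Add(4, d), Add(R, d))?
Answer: -159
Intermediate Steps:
l = 1 (l = Add(-3, 4) = 1)
R = 1
Function('S')(d) = Mul(Add(1, d), Add(4, d)) (Function('S')(d) = Mul(Add(4, d), Add(1, d)) = Mul(Add(1, d), Add(4, d)))
Add(Function('S')(Add(-3, -5)), Add(-171, -16)) = Add(Add(4, Pow(Add(-3, -5), 2), Mul(5, Add(-3, -5))), Add(-171, -16)) = Add(Add(4, Pow(-8, 2), Mul(5, -8)), -187) = Add(Add(4, 64, -40), -187) = Add(28, -187) = -159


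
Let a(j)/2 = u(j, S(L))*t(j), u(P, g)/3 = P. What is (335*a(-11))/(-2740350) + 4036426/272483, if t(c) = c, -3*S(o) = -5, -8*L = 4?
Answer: 366498313289/24889959635 ≈ 14.725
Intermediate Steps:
L = -1/2 (L = -1/8*4 = -1/2 ≈ -0.50000)
S(o) = 5/3 (S(o) = -1/3*(-5) = 5/3)
u(P, g) = 3*P
a(j) = 6*j**2 (a(j) = 2*((3*j)*j) = 2*(3*j**2) = 6*j**2)
(335*a(-11))/(-2740350) + 4036426/272483 = (335*(6*(-11)**2))/(-2740350) + 4036426/272483 = (335*(6*121))*(-1/2740350) + 4036426*(1/272483) = (335*726)*(-1/2740350) + 4036426/272483 = 243210*(-1/2740350) + 4036426/272483 = -8107/91345 + 4036426/272483 = 366498313289/24889959635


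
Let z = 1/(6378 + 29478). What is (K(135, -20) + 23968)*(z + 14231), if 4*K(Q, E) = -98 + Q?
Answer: 48939172478933/143424 ≈ 3.4122e+8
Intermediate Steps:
K(Q, E) = -49/2 + Q/4 (K(Q, E) = (-98 + Q)/4 = -49/2 + Q/4)
z = 1/35856 ≈ 2.7889e-5
(K(135, -20) + 23968)*(z + 14231) = ((-49/2 + (¼)*135) + 23968)*(1/35856 + 14231) = ((-49/2 + 135/4) + 23968)*(510266737/35856) = (37/4 + 23968)*(510266737/35856) = (95909/4)*(510266737/35856) = 48939172478933/143424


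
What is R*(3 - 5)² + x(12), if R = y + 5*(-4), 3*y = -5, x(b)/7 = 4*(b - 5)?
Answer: 328/3 ≈ 109.33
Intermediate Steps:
x(b) = -140 + 28*b (x(b) = 7*(4*(b - 5)) = 7*(4*(-5 + b)) = 7*(-20 + 4*b) = -140 + 28*b)
y = -5/3 (y = (⅓)*(-5) = -5/3 ≈ -1.6667)
R = -65/3 (R = -5/3 + 5*(-4) = -5/3 - 20 = -65/3 ≈ -21.667)
R*(3 - 5)² + x(12) = -65*(3 - 5)²/3 + (-140 + 28*12) = -65/3*(-2)² + (-140 + 336) = -65/3*4 + 196 = -260/3 + 196 = 328/3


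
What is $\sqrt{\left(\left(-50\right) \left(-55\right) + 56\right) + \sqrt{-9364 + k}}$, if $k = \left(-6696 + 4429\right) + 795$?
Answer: $\sqrt{2806 + 6 i \sqrt{301}} \approx 52.981 + 0.9824 i$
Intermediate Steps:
$k = -1472$ ($k = -2267 + 795 = -1472$)
$\sqrt{\left(\left(-50\right) \left(-55\right) + 56\right) + \sqrt{-9364 + k}} = \sqrt{\left(\left(-50\right) \left(-55\right) + 56\right) + \sqrt{-9364 - 1472}} = \sqrt{\left(2750 + 56\right) + \sqrt{-10836}} = \sqrt{2806 + 6 i \sqrt{301}}$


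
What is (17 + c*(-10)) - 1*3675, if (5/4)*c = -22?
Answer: -3482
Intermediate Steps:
c = -88/5 (c = (⅘)*(-22) = -88/5 ≈ -17.600)
(17 + c*(-10)) - 1*3675 = (17 - 88/5*(-10)) - 1*3675 = (17 + 176) - 3675 = 193 - 3675 = -3482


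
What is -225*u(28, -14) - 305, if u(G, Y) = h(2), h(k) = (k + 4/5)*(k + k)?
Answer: -2825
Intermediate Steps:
h(k) = 2*k*(⅘ + k) (h(k) = (k + 4*(⅕))*(2*k) = (k + ⅘)*(2*k) = (⅘ + k)*(2*k) = 2*k*(⅘ + k))
u(G, Y) = 56/5 (u(G, Y) = (⅖)*2*(4 + 5*2) = (⅖)*2*(4 + 10) = (⅖)*2*14 = 56/5)
-225*u(28, -14) - 305 = -225*56/5 - 305 = -2520 - 305 = -2825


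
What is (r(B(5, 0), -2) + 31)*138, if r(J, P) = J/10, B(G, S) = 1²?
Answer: 21459/5 ≈ 4291.8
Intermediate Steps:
B(G, S) = 1
r(J, P) = J/10 (r(J, P) = J*(⅒) = J/10)
(r(B(5, 0), -2) + 31)*138 = ((⅒)*1 + 31)*138 = (⅒ + 31)*138 = (311/10)*138 = 21459/5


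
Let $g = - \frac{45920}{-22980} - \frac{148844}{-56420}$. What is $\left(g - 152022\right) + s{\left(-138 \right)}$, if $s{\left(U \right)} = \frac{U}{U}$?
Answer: $- \frac{2463675239026}{16206645} \approx -1.5202 \cdot 10^{5}$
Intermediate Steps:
$s{\left(U \right)} = 1$
$g = \frac{75140519}{16206645}$ ($g = \left(-45920\right) \left(- \frac{1}{22980}\right) - - \frac{37211}{14105} = \frac{2296}{1149} + \frac{37211}{14105} = \frac{75140519}{16206645} \approx 4.6364$)
$\left(g - 152022\right) + s{\left(-138 \right)} = \left(\frac{75140519}{16206645} - 152022\right) + 1 = - \frac{2463691445671}{16206645} + 1 = - \frac{2463675239026}{16206645}$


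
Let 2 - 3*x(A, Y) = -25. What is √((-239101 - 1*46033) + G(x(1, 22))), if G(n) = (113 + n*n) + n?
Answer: 3*I*√31659 ≈ 533.79*I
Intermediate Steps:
x(A, Y) = 9 (x(A, Y) = ⅔ - ⅓*(-25) = ⅔ + 25/3 = 9)
G(n) = 113 + n + n² (G(n) = (113 + n²) + n = 113 + n + n²)
√((-239101 - 1*46033) + G(x(1, 22))) = √((-239101 - 1*46033) + (113 + 9 + 9²)) = √((-239101 - 46033) + (113 + 9 + 81)) = √(-285134 + 203) = √(-284931) = 3*I*√31659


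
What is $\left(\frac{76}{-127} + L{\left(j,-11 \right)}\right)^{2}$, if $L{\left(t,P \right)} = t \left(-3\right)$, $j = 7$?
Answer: $\frac{7524049}{16129} \approx 466.49$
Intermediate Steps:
$L{\left(t,P \right)} = - 3 t$
$\left(\frac{76}{-127} + L{\left(j,-11 \right)}\right)^{2} = \left(\frac{76}{-127} - 21\right)^{2} = \left(76 \left(- \frac{1}{127}\right) - 21\right)^{2} = \left(- \frac{76}{127} - 21\right)^{2} = \left(- \frac{2743}{127}\right)^{2} = \frac{7524049}{16129}$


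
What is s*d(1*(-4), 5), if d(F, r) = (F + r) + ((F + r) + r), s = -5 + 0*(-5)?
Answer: -35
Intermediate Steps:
s = -5 (s = -5 + 0 = -5)
d(F, r) = 2*F + 3*r (d(F, r) = (F + r) + (F + 2*r) = 2*F + 3*r)
s*d(1*(-4), 5) = -5*(2*(1*(-4)) + 3*5) = -5*(2*(-4) + 15) = -5*(-8 + 15) = -5*7 = -35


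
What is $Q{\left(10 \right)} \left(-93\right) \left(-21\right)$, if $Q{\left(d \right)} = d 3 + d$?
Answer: $78120$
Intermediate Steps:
$Q{\left(d \right)} = 4 d$ ($Q{\left(d \right)} = 3 d + d = 4 d$)
$Q{\left(10 \right)} \left(-93\right) \left(-21\right) = 4 \cdot 10 \left(-93\right) \left(-21\right) = 40 \left(-93\right) \left(-21\right) = \left(-3720\right) \left(-21\right) = 78120$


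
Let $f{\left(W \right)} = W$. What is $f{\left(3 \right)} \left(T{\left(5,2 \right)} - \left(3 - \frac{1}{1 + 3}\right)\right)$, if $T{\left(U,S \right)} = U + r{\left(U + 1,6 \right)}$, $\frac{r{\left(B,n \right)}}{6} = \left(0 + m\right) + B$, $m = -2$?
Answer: $\frac{315}{4} \approx 78.75$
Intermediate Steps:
$r{\left(B,n \right)} = -12 + 6 B$ ($r{\left(B,n \right)} = 6 \left(\left(0 - 2\right) + B\right) = 6 \left(-2 + B\right) = -12 + 6 B$)
$T{\left(U,S \right)} = -6 + 7 U$ ($T{\left(U,S \right)} = U + \left(-12 + 6 \left(U + 1\right)\right) = U + \left(-12 + 6 \left(1 + U\right)\right) = U + \left(-12 + \left(6 + 6 U\right)\right) = U + \left(-6 + 6 U\right) = -6 + 7 U$)
$f{\left(3 \right)} \left(T{\left(5,2 \right)} - \left(3 - \frac{1}{1 + 3}\right)\right) = 3 \left(\left(-6 + 7 \cdot 5\right) - \left(3 - \frac{1}{1 + 3}\right)\right) = 3 \left(\left(-6 + 35\right) - \left(3 - \frac{1}{4}\right)\right) = 3 \left(29 + \left(\frac{1}{4} - 3\right)\right) = 3 \left(29 - \frac{11}{4}\right) = 3 \cdot \frac{105}{4} = \frac{315}{4}$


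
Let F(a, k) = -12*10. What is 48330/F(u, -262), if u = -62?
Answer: -1611/4 ≈ -402.75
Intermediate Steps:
F(a, k) = -120
48330/F(u, -262) = 48330/(-120) = 48330*(-1/120) = -1611/4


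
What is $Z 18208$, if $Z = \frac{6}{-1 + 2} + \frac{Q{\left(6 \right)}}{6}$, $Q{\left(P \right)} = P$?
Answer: $127456$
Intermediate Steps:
$Z = 7$ ($Z = \frac{6}{-1 + 2} + \frac{6}{6} = \frac{6}{1} + 6 \cdot \frac{1}{6} = 6 \cdot 1 + 1 = 6 + 1 = 7$)
$Z 18208 = 7 \cdot 18208 = 127456$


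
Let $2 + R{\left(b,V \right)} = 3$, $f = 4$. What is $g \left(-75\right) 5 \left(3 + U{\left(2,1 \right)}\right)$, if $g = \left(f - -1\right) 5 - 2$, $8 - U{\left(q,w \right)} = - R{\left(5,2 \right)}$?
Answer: $-103500$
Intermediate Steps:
$R{\left(b,V \right)} = 1$ ($R{\left(b,V \right)} = -2 + 3 = 1$)
$U{\left(q,w \right)} = 9$ ($U{\left(q,w \right)} = 8 - \left(-1\right) 1 = 8 - -1 = 8 + 1 = 9$)
$g = 23$ ($g = \left(4 - -1\right) 5 - 2 = \left(4 + 1\right) 5 - 2 = 5 \cdot 5 - 2 = 25 - 2 = 23$)
$g \left(-75\right) 5 \left(3 + U{\left(2,1 \right)}\right) = 23 \left(-75\right) 5 \left(3 + 9\right) = - 1725 \cdot 5 \cdot 12 = \left(-1725\right) 60 = -103500$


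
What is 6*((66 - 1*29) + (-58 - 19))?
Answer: -240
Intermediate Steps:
6*((66 - 1*29) + (-58 - 19)) = 6*((66 - 29) - 77) = 6*(37 - 77) = 6*(-40) = -240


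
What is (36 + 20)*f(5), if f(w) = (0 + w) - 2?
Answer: 168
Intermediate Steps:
f(w) = -2 + w (f(w) = w - 2 = -2 + w)
(36 + 20)*f(5) = (36 + 20)*(-2 + 5) = 56*3 = 168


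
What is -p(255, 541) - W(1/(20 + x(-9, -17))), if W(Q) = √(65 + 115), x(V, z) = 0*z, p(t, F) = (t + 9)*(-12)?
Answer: 3168 - 6*√5 ≈ 3154.6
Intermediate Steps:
p(t, F) = -108 - 12*t (p(t, F) = (9 + t)*(-12) = -108 - 12*t)
x(V, z) = 0
W(Q) = 6*√5 (W(Q) = √180 = 6*√5)
-p(255, 541) - W(1/(20 + x(-9, -17))) = -(-108 - 12*255) - 6*√5 = -(-108 - 3060) - 6*√5 = -1*(-3168) - 6*√5 = 3168 - 6*√5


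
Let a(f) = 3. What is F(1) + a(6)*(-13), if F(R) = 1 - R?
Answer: -39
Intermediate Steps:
F(1) + a(6)*(-13) = (1 - 1*1) + 3*(-13) = (1 - 1) - 39 = 0 - 39 = -39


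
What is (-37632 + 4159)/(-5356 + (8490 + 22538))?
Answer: -33473/25672 ≈ -1.3039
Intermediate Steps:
(-37632 + 4159)/(-5356 + (8490 + 22538)) = -33473/(-5356 + 31028) = -33473/25672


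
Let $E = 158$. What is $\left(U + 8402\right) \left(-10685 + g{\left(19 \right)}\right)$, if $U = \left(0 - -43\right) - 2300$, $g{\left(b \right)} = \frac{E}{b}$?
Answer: $- \frac{1246556265}{19} \approx -6.5608 \cdot 10^{7}$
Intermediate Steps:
$g{\left(b \right)} = \frac{158}{b}$
$U = -2257$ ($U = \left(0 + 43\right) - 2300 = 43 - 2300 = -2257$)
$\left(U + 8402\right) \left(-10685 + g{\left(19 \right)}\right) = \left(-2257 + 8402\right) \left(-10685 + \frac{158}{19}\right) = 6145 \left(-10685 + 158 \cdot \frac{1}{19}\right) = 6145 \left(-10685 + \frac{158}{19}\right) = 6145 \left(- \frac{202857}{19}\right) = - \frac{1246556265}{19}$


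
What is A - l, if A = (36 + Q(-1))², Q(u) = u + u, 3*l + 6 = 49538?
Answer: -46064/3 ≈ -15355.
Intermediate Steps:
l = 49532/3 (l = -2 + (⅓)*49538 = -2 + 49538/3 = 49532/3 ≈ 16511.)
Q(u) = 2*u
A = 1156 (A = (36 + 2*(-1))² = (36 - 2)² = 34² = 1156)
A - l = 1156 - 1*49532/3 = 1156 - 49532/3 = -46064/3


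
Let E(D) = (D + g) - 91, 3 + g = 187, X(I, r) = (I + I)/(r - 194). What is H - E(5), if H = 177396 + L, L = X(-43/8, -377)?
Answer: 404948675/2284 ≈ 1.7730e+5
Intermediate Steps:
X(I, r) = 2*I/(-194 + r) (X(I, r) = (2*I)/(-194 + r) = 2*I/(-194 + r))
L = 43/2284 (L = 2*(-43/8)/(-194 - 377) = 2*(-43*⅛)/(-571) = 2*(-43/8)*(-1/571) = 43/2284 ≈ 0.018827)
g = 184 (g = -3 + 187 = 184)
E(D) = 93 + D (E(D) = (D + 184) - 91 = (184 + D) - 91 = 93 + D)
H = 405172507/2284 (H = 177396 + 43/2284 = 405172507/2284 ≈ 1.7740e+5)
H - E(5) = 405172507/2284 - (93 + 5) = 405172507/2284 - 1*98 = 405172507/2284 - 98 = 404948675/2284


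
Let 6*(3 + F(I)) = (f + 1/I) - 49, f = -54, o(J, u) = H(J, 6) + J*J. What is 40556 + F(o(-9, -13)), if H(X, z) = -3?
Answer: 18970771/468 ≈ 40536.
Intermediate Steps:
o(J, u) = -3 + J² (o(J, u) = -3 + J*J = -3 + J²)
F(I) = -121/6 + 1/(6*I) (F(I) = -3 + ((-54 + 1/I) - 49)/6 = -3 + (-103 + 1/I)/6 = -3 + (-103/6 + 1/(6*I)) = -121/6 + 1/(6*I))
40556 + F(o(-9, -13)) = 40556 + (1 - 121*(-3 + (-9)²))/(6*(-3 + (-9)²)) = 40556 + (1 - 121*(-3 + 81))/(6*(-3 + 81)) = 40556 + (⅙)*(1 - 121*78)/78 = 40556 + (⅙)*(1/78)*(1 - 9438) = 40556 + (⅙)*(1/78)*(-9437) = 40556 - 9437/468 = 18970771/468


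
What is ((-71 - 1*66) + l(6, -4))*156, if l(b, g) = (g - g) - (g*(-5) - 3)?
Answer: -24024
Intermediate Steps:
l(b, g) = 3 + 5*g (l(b, g) = 0 - (-5*g - 3) = 0 - (-3 - 5*g) = 0 + (3 + 5*g) = 3 + 5*g)
((-71 - 1*66) + l(6, -4))*156 = ((-71 - 1*66) + (3 + 5*(-4)))*156 = ((-71 - 66) + (3 - 20))*156 = (-137 - 17)*156 = -154*156 = -24024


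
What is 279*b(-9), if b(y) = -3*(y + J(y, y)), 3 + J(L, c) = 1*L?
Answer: 17577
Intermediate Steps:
J(L, c) = -3 + L (J(L, c) = -3 + 1*L = -3 + L)
b(y) = 9 - 6*y (b(y) = -3*(y + (-3 + y)) = -3*(-3 + 2*y) = 9 - 6*y)
279*b(-9) = 279*(9 - 6*(-9)) = 279*(9 + 54) = 279*63 = 17577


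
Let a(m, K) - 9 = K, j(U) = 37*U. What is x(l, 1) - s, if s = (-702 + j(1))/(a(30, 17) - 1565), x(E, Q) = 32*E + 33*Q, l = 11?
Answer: 31150/81 ≈ 384.57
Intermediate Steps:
a(m, K) = 9 + K
s = 35/81 (s = (-702 + 37*1)/((9 + 17) - 1565) = (-702 + 37)/(26 - 1565) = -665/(-1539) = -665*(-1/1539) = 35/81 ≈ 0.43210)
x(l, 1) - s = (32*11 + 33*1) - 1*35/81 = (352 + 33) - 35/81 = 385 - 35/81 = 31150/81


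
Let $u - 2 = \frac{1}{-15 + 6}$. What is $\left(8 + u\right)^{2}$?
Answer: $\frac{7921}{81} \approx 97.79$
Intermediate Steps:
$u = \frac{17}{9}$ ($u = 2 + \frac{1}{-15 + 6} = 2 + \frac{1}{-9} = 2 - \frac{1}{9} = \frac{17}{9} \approx 1.8889$)
$\left(8 + u\right)^{2} = \left(8 + \frac{17}{9}\right)^{2} = \left(\frac{89}{9}\right)^{2} = \frac{7921}{81}$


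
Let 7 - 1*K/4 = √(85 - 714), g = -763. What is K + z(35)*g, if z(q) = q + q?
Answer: -53382 - 4*I*√629 ≈ -53382.0 - 100.32*I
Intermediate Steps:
z(q) = 2*q
K = 28 - 4*I*√629 (K = 28 - 4*√(85 - 714) = 28 - 4*I*√629 ≈ 28.0 - 100.32*I)
K + z(35)*g = (28 - 4*I*√629) + (2*35)*(-763) = (28 - 4*I*√629) + 70*(-763) = (28 - 4*I*√629) - 53410 = -53382 - 4*I*√629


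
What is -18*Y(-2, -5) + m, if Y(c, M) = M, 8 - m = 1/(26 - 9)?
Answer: 1665/17 ≈ 97.941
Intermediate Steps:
m = 135/17 (m = 8 - 1/(26 - 9) = 8 - 1/17 = 135/17 ≈ 7.9412)
-18*Y(-2, -5) + m = -18*(-5) + 135/17 = 90 + 135/17 = 1665/17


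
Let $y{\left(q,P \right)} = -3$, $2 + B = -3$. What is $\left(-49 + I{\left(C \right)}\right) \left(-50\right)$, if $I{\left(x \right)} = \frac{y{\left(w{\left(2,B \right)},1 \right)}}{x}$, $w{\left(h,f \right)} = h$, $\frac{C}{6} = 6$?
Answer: $\frac{14725}{6} \approx 2454.2$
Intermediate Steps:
$B = -5$ ($B = -2 - 3 = -5$)
$C = 36$ ($C = 6 \cdot 6 = 36$)
$I{\left(x \right)} = - \frac{3}{x}$
$\left(-49 + I{\left(C \right)}\right) \left(-50\right) = \left(-49 - \frac{3}{36}\right) \left(-50\right) = \left(-49 - \frac{1}{12}\right) \left(-50\right) = \left(- \frac{589}{12}\right) \left(-50\right) = \frac{14725}{6}$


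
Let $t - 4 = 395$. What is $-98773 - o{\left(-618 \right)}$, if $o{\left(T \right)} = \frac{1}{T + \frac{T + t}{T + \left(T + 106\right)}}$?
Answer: $- \frac{68955504403}{698121} \approx -98773.0$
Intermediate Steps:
$t = 399$ ($t = 4 + 395 = 399$)
$o{\left(T \right)} = \frac{1}{T + \frac{399 + T}{106 + 2 T}}$ ($o{\left(T \right)} = \frac{1}{T + \frac{T + 399}{T + \left(T + 106\right)}} = \frac{1}{T + \frac{399 + T}{T + \left(106 + T\right)}} = \frac{1}{T + \frac{399 + T}{106 + 2 T}}$)
$-98773 - o{\left(-618 \right)} = -98773 - \frac{2 \left(53 - 618\right)}{399 + 2 \left(-618\right)^{2} + 107 \left(-618\right)} = -98773 - 2 \frac{1}{399 + 2 \cdot 381924 - 66126} \left(-565\right) = -98773 - 2 \frac{1}{399 + 763848 - 66126} \left(-565\right) = -98773 - 2 \cdot \frac{1}{698121} \left(-565\right) = -98773 - - \frac{1130}{698121} = -98773 + \frac{1130}{698121} = - \frac{68955504403}{698121}$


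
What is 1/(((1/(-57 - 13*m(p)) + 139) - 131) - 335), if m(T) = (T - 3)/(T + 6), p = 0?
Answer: -101/33029 ≈ -0.0030579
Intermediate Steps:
m(T) = (-3 + T)/(6 + T)
1/(((1/(-57 - 13*m(p)) + 139) - 131) - 335) = 1/(((1/(-57 - 13*(-3 + 0)/(6 + 0)) + 139) - 131) - 335) = 1/(((1/(-57 - 13*(-3)/6) + 139) - 131) - 335) = 1/(((1/(-57 - 13*(-1/2)) + 139) - 131) - 335) = 1/(((1/(-57 + 13/2) + 139) - 131) - 335) = 1/(((1/(-101/2) + 139) - 131) - 335) = 1/(((-2/101 + 139) - 131) - 335) = 1/((14037/101 - 131) - 335) = 1/(806/101 - 335) = 1/(-33029/101) = -101/33029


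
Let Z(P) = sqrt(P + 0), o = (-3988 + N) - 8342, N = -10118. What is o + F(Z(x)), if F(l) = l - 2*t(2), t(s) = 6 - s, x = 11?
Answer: -22456 + sqrt(11) ≈ -22453.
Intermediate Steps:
o = -22448 (o = (-3988 - 10118) - 8342 = -14106 - 8342 = -22448)
Z(P) = sqrt(P)
F(l) = -8 + l (F(l) = l - 2*(6 - 1*2) = l - 2*(6 - 2) = l - 2*4 = l - 8 = -8 + l)
o + F(Z(x)) = -22448 + (-8 + sqrt(11)) = -22456 + sqrt(11)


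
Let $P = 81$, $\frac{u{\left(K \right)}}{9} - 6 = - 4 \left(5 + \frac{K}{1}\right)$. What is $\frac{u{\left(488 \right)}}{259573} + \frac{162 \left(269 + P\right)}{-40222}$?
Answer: $- \frac{64829736}{43867837} \approx -1.4778$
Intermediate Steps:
$u{\left(K \right)} = -126 - 36 K$ ($u{\left(K \right)} = 54 + 9 \left(- 4 \left(5 + \frac{K}{1}\right)\right) = 54 + 9 \left(- 4 \left(5 + K 1\right)\right) = 54 + 9 \left(- 4 \left(5 + K\right)\right) = 54 + 9 \left(-20 - 4 K\right) = 54 - \left(180 + 36 K\right) = -126 - 36 K$)
$\frac{u{\left(488 \right)}}{259573} + \frac{162 \left(269 + P\right)}{-40222} = \frac{-126 - 17568}{259573} + \frac{162 \left(269 + 81\right)}{-40222} = \left(-126 - 17568\right) \frac{1}{259573} + 162 \cdot 350 \left(- \frac{1}{40222}\right) = \left(-17694\right) \frac{1}{259573} + 56700 \left(- \frac{1}{40222}\right) = - \frac{17694}{259573} - \frac{4050}{2873} = - \frac{64829736}{43867837}$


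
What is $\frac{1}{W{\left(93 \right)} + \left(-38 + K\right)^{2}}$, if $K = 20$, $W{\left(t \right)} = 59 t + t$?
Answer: $\frac{1}{5904} \approx 0.00016938$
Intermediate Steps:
$W{\left(t \right)} = 60 t$
$\frac{1}{W{\left(93 \right)} + \left(-38 + K\right)^{2}} = \frac{1}{60 \cdot 93 + \left(-38 + 20\right)^{2}} = \frac{1}{5580 + \left(-18\right)^{2}} = \frac{1}{5580 + 324} = \frac{1}{5904}$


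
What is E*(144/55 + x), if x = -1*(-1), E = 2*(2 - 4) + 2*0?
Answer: -796/55 ≈ -14.473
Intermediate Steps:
E = -4 (E = 2*(-2) + 0 = -4 + 0 = -4)
x = 1
E*(144/55 + x) = -4*(144/55 + 1) = -4*199/55 = -796/55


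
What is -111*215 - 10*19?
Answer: -24055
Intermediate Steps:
-111*215 - 10*19 = -23865 - 190 = -24055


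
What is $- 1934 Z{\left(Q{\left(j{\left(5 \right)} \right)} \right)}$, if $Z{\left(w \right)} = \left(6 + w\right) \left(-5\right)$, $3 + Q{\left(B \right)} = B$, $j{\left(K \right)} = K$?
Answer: $77360$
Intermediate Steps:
$Q{\left(B \right)} = -3 + B$
$Z{\left(w \right)} = -30 - 5 w$
$- 1934 Z{\left(Q{\left(j{\left(5 \right)} \right)} \right)} = - 1934 \left(-30 - 5 \left(-3 + 5\right)\right) = - 1934 \left(-30 - 10\right) = \left(-1934\right) \left(-40\right) = 77360$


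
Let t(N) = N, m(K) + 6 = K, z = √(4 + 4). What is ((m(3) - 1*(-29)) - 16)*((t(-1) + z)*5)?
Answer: -50 + 100*√2 ≈ 91.421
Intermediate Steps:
z = 2*√2 (z = √8 = 2*√2 ≈ 2.8284)
m(K) = -6 + K
((m(3) - 1*(-29)) - 16)*((t(-1) + z)*5) = (((-6 + 3) - 1*(-29)) - 16)*((-1 + 2*√2)*5) = ((-3 + 29) - 16)*(-5 + 10*√2) = (26 - 16)*(-5 + 10*√2) = 10*(-5 + 10*√2) = -50 + 100*√2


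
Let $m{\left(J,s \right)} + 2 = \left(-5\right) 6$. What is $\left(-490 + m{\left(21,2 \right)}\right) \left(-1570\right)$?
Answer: $819540$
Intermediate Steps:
$m{\left(J,s \right)} = -32$ ($m{\left(J,s \right)} = -2 - 30 = -32$)
$\left(-490 + m{\left(21,2 \right)}\right) \left(-1570\right) = \left(-490 - 32\right) \left(-1570\right) = \left(-522\right) \left(-1570\right) = 819540$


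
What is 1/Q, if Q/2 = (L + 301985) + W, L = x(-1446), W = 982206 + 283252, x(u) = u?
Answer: 1/3131994 ≈ 3.1929e-7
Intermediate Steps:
W = 1265458
L = -1446
Q = 3131994 (Q = 2*((-1446 + 301985) + 1265458) = 2*(300539 + 1265458) = 2*1565997 = 3131994)
1/Q = 1/3131994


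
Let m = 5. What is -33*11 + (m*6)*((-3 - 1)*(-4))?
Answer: 117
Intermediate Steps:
-33*11 + (m*6)*((-3 - 1)*(-4)) = -33*11 + (5*6)*((-3 - 1)*(-4)) = -363 + 30*(-4*(-4)) = -363 + 30*16 = -363 + 480 = 117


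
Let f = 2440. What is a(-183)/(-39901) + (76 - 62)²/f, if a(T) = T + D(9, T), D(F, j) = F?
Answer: 2061289/24339610 ≈ 0.084689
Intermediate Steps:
a(T) = 9 + T (a(T) = T + 9 = 9 + T)
a(-183)/(-39901) + (76 - 62)²/f = (9 - 183)/(-39901) + (76 - 62)²/2440 = -174*(-1/39901) + 14²*(1/2440) = 174/39901 + 196*(1/2440) = 174/39901 + 49/610 = 2061289/24339610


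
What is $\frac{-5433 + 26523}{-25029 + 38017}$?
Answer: $\frac{10545}{6494} \approx 1.6238$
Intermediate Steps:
$\frac{-5433 + 26523}{-25029 + 38017} = \frac{21090}{12988} = 21090 \cdot \frac{1}{12988} = \frac{10545}{6494}$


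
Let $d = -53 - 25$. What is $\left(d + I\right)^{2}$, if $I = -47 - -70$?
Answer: $3025$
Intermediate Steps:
$d = -78$ ($d = -53 - 25 = -78$)
$I = 23$ ($I = -47 + 70 = 23$)
$\left(d + I\right)^{2} = \left(-78 + 23\right)^{2} = \left(-55\right)^{2} = 3025$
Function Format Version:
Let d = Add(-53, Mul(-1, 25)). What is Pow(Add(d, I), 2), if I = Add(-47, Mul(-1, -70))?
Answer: 3025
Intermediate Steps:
d = -78 (d = Add(-53, -25) = -78)
I = 23 (I = Add(-47, 70) = 23)
Pow(Add(d, I), 2) = Pow(Add(-78, 23), 2) = Pow(-55, 2) = 3025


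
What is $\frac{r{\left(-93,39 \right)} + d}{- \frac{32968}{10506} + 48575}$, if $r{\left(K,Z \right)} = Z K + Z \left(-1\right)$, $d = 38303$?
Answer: $\frac{181948161}{255147991} \approx 0.71311$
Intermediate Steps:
$r{\left(K,Z \right)} = - Z + K Z$ ($r{\left(K,Z \right)} = K Z - Z = - Z + K Z$)
$\frac{r{\left(-93,39 \right)} + d}{- \frac{32968}{10506} + 48575} = \frac{39 \left(-1 - 93\right) + 38303}{- \frac{32968}{10506} + 48575} = \frac{39 \left(-94\right) + 38303}{\left(-32968\right) \frac{1}{10506} + 48575} = \frac{-3666 + 38303}{- \frac{16484}{5253} + 48575} = \frac{34637}{\frac{255147991}{5253}} = 34637 \cdot \frac{5253}{255147991} = \frac{181948161}{255147991}$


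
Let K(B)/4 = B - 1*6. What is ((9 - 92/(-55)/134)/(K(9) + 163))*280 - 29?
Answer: -268637/18425 ≈ -14.580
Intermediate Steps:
K(B) = -24 + 4*B (K(B) = 4*(B - 1*6) = 4*(B - 6) = 4*(-6 + B) = -24 + 4*B)
((9 - 92/(-55)/134)/(K(9) + 163))*280 - 29 = ((9 - 92/(-55)/134)/((-24 + 4*9) + 163))*280 - 29 = ((9 - 92*(-1/55)*(1/134))/((-24 + 36) + 163))*280 - 29 = ((9 + (92/55)*(1/134))/(12 + 163))*280 - 29 = ((9 + 46/3685)/175)*280 - 29 = ((33211/3685)*(1/175))*280 - 29 = (33211/644875)*280 - 29 = 265688/18425 - 29 = -268637/18425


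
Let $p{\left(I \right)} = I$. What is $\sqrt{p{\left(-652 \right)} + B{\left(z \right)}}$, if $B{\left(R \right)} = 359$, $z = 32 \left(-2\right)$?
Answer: $i \sqrt{293} \approx 17.117 i$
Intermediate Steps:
$z = -64$
$\sqrt{p{\left(-652 \right)} + B{\left(z \right)}} = \sqrt{-652 + 359} = \sqrt{-293} = i \sqrt{293}$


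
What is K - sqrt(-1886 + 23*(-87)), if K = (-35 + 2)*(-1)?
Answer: 33 - 13*I*sqrt(23) ≈ 33.0 - 62.346*I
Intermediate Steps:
K = 33 (K = -33*(-1) = 33)
K - sqrt(-1886 + 23*(-87)) = 33 - sqrt(-1886 + 23*(-87)) = 33 - sqrt(-1886 - 2001) = 33 - sqrt(-3887) = 33 - 13*I*sqrt(23)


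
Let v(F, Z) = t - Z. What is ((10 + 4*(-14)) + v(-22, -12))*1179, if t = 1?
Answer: -38907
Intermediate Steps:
v(F, Z) = 1 - Z
((10 + 4*(-14)) + v(-22, -12))*1179 = ((10 + 4*(-14)) + (1 - 1*(-12)))*1179 = ((10 - 56) + (1 + 12))*1179 = (-46 + 13)*1179 = -33*1179 = -38907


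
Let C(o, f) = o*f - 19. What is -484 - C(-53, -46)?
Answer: -2903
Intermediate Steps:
C(o, f) = -19 + f*o (C(o, f) = f*o - 19 = -19 + f*o)
-484 - C(-53, -46) = -484 - (-19 - 46*(-53)) = -484 - (-19 + 2438) = -484 - 1*2419 = -484 - 2419 = -2903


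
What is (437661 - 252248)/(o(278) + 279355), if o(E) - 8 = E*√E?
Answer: 51797531919/78022200817 - 51544814*√278/78022200817 ≈ 0.65287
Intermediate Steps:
o(E) = 8 + E^(3/2) (o(E) = 8 + E*√E = 8 + E^(3/2))
(437661 - 252248)/(o(278) + 279355) = (437661 - 252248)/((8 + 278^(3/2)) + 279355) = 185413/((8 + 278*√278) + 279355) = 185413/(279363 + 278*√278)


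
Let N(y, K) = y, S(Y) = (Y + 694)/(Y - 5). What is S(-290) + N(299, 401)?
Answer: 87801/295 ≈ 297.63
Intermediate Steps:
S(Y) = (694 + Y)/(-5 + Y)
S(-290) + N(299, 401) = (694 - 290)/(-5 - 290) + 299 = 404/(-295) + 299 = -1/295*404 + 299 = -404/295 + 299 = 87801/295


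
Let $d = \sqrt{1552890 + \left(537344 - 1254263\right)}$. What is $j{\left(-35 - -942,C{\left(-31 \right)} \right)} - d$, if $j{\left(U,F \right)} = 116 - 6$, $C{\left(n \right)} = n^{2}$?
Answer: $110 - \sqrt{835971} \approx -804.31$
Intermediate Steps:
$d = \sqrt{835971}$ ($d = \sqrt{1552890 + \left(537344 - 1254263\right)} = \sqrt{1552890 - 716919} = \sqrt{835971} \approx 914.31$)
$j{\left(U,F \right)} = 110$
$j{\left(-35 - -942,C{\left(-31 \right)} \right)} - d = 110 - \sqrt{835971}$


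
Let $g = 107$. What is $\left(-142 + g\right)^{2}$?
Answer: $1225$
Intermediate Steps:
$\left(-142 + g\right)^{2} = \left(-142 + 107\right)^{2} = \left(-35\right)^{2} = 1225$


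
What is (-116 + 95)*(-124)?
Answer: 2604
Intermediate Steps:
(-116 + 95)*(-124) = -21*(-124) = 2604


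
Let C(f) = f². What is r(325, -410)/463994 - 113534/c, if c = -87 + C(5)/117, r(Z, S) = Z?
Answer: 3081728695591/2355697538 ≈ 1308.2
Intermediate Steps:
c = -10154/117 (c = -87 + 5²/117 = -87 + (1/117)*25 = -87 + 25/117 = -10154/117 ≈ -86.786)
r(325, -410)/463994 - 113534/c = 325/463994 - 113534/(-10154/117) = 325*(1/463994) - 113534*(-117/10154) = 325/463994 + 6641739/5077 = 3081728695591/2355697538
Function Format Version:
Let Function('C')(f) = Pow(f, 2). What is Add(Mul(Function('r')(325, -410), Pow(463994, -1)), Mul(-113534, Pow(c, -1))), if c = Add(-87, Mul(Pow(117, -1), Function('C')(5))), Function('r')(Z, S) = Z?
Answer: Rational(3081728695591, 2355697538) ≈ 1308.2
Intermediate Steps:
c = Rational(-10154, 117) (c = Add(-87, Mul(Pow(117, -1), Pow(5, 2))) = Add(-87, Mul(Rational(1, 117), 25)) = Add(-87, Rational(25, 117)) = Rational(-10154, 117) ≈ -86.786)
Add(Mul(Function('r')(325, -410), Pow(463994, -1)), Mul(-113534, Pow(c, -1))) = Add(Mul(325, Pow(463994, -1)), Mul(-113534, Pow(Rational(-10154, 117), -1))) = Add(Mul(325, Rational(1, 463994)), Mul(-113534, Rational(-117, 10154))) = Add(Rational(325, 463994), Rational(6641739, 5077)) = Rational(3081728695591, 2355697538)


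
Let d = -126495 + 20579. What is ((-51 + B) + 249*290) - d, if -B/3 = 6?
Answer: 178057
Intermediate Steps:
B = -18 (B = -3*6 = -18)
d = -105916
((-51 + B) + 249*290) - d = ((-51 - 18) + 249*290) - 1*(-105916) = (-69 + 72210) + 105916 = 72141 + 105916 = 178057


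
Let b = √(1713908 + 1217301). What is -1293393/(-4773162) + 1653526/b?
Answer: 431131/1591054 + 1653526*√2931209/2931209 ≈ 966.07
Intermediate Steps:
b = √2931209 ≈ 1712.1
-1293393/(-4773162) + 1653526/b = -1293393/(-4773162) + 1653526/(√2931209) = -1293393*(-1/4773162) + 1653526*(√2931209/2931209) = 431131/1591054 + 1653526*√2931209/2931209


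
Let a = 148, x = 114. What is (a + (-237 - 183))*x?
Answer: -31008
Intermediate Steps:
(a + (-237 - 183))*x = (148 + (-237 - 183))*114 = (148 - 420)*114 = -272*114 = -31008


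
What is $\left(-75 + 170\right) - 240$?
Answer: $-145$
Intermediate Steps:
$\left(-75 + 170\right) - 240 = 95 - 240 = -145$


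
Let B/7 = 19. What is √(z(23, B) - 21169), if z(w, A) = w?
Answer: I*√21146 ≈ 145.42*I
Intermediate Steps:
B = 133 (B = 7*19 = 133)
√(z(23, B) - 21169) = √(23 - 21169) = √(-21146) = I*√21146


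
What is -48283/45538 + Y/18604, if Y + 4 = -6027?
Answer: -586448305/423594476 ≈ -1.3845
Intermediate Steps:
Y = -6031 (Y = -4 - 6027 = -6031)
-48283/45538 + Y/18604 = -48283/45538 - 6031/18604 = -586448305/423594476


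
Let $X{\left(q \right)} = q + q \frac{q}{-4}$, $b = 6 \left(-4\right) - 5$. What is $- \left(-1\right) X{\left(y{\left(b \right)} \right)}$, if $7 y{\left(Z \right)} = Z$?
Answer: $- \frac{1653}{196} \approx -8.4337$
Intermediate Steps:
$b = -29$ ($b = -24 - 5 = -29$)
$y{\left(Z \right)} = \frac{Z}{7}$
$X{\left(q \right)} = q - \frac{q^{2}}{4}$ ($X{\left(q \right)} = q + q q \left(- \frac{1}{4}\right) = q + q \left(- \frac{q}{4}\right) = q - \frac{q^{2}}{4}$)
$- \left(-1\right) X{\left(y{\left(b \right)} \right)} = - \left(-1\right) \frac{\frac{1}{7} \left(-29\right) \left(4 - \frac{1}{7} \left(-29\right)\right)}{4} = - \left(-1\right) \frac{1}{4} \left(- \frac{29}{7}\right) \left(4 - - \frac{29}{7}\right) = - \left(-1\right) \frac{1}{4} \left(- \frac{29}{7}\right) \left(4 + \frac{29}{7}\right) = - \left(-1\right) \frac{1}{4} \left(- \frac{29}{7}\right) \frac{57}{7} = - \frac{\left(-1\right) \left(-1653\right)}{196} = \left(-1\right) \frac{1653}{196} = - \frac{1653}{196}$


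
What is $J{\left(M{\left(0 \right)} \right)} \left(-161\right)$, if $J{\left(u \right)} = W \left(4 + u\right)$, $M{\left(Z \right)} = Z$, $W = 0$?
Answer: $0$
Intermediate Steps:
$J{\left(u \right)} = 0$ ($J{\left(u \right)} = 0 \left(4 + u\right) = 0$)
$J{\left(M{\left(0 \right)} \right)} \left(-161\right) = 0 \left(-161\right) = 0$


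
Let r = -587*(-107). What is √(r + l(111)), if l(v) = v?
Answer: 22*√130 ≈ 250.84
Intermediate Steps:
r = 62809
√(r + l(111)) = √(62809 + 111) = √62920 = 22*√130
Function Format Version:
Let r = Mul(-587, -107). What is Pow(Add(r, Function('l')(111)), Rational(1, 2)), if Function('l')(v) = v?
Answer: Mul(22, Pow(130, Rational(1, 2))) ≈ 250.84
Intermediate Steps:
r = 62809
Pow(Add(r, Function('l')(111)), Rational(1, 2)) = Pow(Add(62809, 111), Rational(1, 2)) = Pow(62920, Rational(1, 2)) = Mul(22, Pow(130, Rational(1, 2)))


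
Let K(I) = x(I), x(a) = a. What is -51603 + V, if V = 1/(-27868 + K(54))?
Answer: -1435285843/27814 ≈ -51603.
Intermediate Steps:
K(I) = I
V = -1/27814 (V = 1/(-27868 + 54) = 1/(-27814) = -1/27814 ≈ -3.5953e-5)
-51603 + V = -51603 - 1/27814 = -1435285843/27814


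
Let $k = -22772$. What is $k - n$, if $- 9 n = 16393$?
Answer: $- \frac{188555}{9} \approx -20951.0$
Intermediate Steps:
$n = - \frac{16393}{9}$ ($n = \left(- \frac{1}{9}\right) 16393 = - \frac{16393}{9} \approx -1821.4$)
$k - n = -22772 - - \frac{16393}{9} = -22772 + \frac{16393}{9} = - \frac{188555}{9}$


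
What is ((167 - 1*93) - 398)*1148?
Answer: -371952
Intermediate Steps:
((167 - 1*93) - 398)*1148 = ((167 - 93) - 398)*1148 = (74 - 398)*1148 = -324*1148 = -371952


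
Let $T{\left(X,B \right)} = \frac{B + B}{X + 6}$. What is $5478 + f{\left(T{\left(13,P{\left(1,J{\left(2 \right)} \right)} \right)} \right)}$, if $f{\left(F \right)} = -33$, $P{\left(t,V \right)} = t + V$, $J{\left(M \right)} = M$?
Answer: $5445$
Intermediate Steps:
$P{\left(t,V \right)} = V + t$
$T{\left(X,B \right)} = \frac{2 B}{6 + X}$
$5478 + f{\left(T{\left(13,P{\left(1,J{\left(2 \right)} \right)} \right)} \right)} = 5478 - 33 = 5445$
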